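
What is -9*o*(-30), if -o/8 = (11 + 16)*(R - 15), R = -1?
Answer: 933120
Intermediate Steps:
o = 3456 (o = -8*(11 + 16)*(-1 - 15) = -216*(-16) = -8*(-432) = 3456)
-9*o*(-30) = -9*3456*(-30) = -31104*(-30) = 933120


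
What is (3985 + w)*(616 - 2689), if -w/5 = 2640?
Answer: 19102695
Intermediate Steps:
w = -13200 (w = -5*2640 = -13200)
(3985 + w)*(616 - 2689) = (3985 - 13200)*(616 - 2689) = -9215*(-2073) = 19102695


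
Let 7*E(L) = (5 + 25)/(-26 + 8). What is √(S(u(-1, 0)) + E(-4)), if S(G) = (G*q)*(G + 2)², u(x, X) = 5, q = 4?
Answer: 5*√17283/21 ≈ 31.301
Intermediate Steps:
E(L) = -5/21 (E(L) = ((5 + 25)/(-26 + 8))/7 = (30/(-18))/7 = (30*(-1/18))/7 = (⅐)*(-5/3) = -5/21)
S(G) = 4*G*(2 + G)² (S(G) = (G*4)*(G + 2)² = (4*G)*(2 + G)² = 4*G*(2 + G)²)
√(S(u(-1, 0)) + E(-4)) = √(4*5*(2 + 5)² - 5/21) = √(4*5*7² - 5/21) = √(4*5*49 - 5/21) = √(980 - 5/21) = √(20575/21) = 5*√17283/21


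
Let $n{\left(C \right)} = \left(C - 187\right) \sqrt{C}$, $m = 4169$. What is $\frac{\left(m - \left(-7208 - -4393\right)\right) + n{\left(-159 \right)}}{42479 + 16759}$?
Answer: $\frac{388}{3291} - \frac{173 i \sqrt{159}}{29619} \approx 0.1179 - 0.07365 i$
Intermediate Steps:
$n{\left(C \right)} = \sqrt{C} \left(-187 + C\right)$ ($n{\left(C \right)} = \left(-187 + C\right) \sqrt{C} = \sqrt{C} \left(-187 + C\right)$)
$\frac{\left(m - \left(-7208 - -4393\right)\right) + n{\left(-159 \right)}}{42479 + 16759} = \frac{\left(4169 - \left(-7208 - -4393\right)\right) + \sqrt{-159} \left(-187 - 159\right)}{42479 + 16759} = \frac{\left(4169 - \left(-7208 + 4393\right)\right) + i \sqrt{159} \left(-346\right)}{59238} = \left(\left(4169 - -2815\right) - 346 i \sqrt{159}\right) \frac{1}{59238} = \left(\left(4169 + 2815\right) - 346 i \sqrt{159}\right) \frac{1}{59238} = \left(6984 - 346 i \sqrt{159}\right) \frac{1}{59238} = \frac{388}{3291} - \frac{173 i \sqrt{159}}{29619}$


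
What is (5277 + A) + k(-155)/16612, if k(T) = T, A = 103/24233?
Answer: 2124299666013/402558596 ≈ 5277.0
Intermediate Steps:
A = 103/24233 (A = 103*(1/24233) = 103/24233 ≈ 0.0042504)
(5277 + A) + k(-155)/16612 = (5277 + 103/24233) - 155/16612 = 127877644/24233 - 155*1/16612 = 127877644/24233 - 155/16612 = 2124299666013/402558596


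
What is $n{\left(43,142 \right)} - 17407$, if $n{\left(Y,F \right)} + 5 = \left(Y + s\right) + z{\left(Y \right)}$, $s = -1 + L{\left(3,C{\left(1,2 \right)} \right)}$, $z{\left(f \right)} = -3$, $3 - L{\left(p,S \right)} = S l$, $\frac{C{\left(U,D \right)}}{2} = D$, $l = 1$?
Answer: $-17374$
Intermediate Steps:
$C{\left(U,D \right)} = 2 D$
$L{\left(p,S \right)} = 3 - S$ ($L{\left(p,S \right)} = 3 - S 1 = 3 - S$)
$s = -2$ ($s = -1 + \left(3 - 2 \cdot 2\right) = -1 + \left(3 - 4\right) = -1 - 1 = -2$)
$n{\left(Y,F \right)} = -10 + Y$ ($n{\left(Y,F \right)} = -5 + \left(\left(Y - 2\right) - 3\right) = -5 + \left(\left(-2 + Y\right) - 3\right) = -5 + \left(-5 + Y\right) = -10 + Y$)
$n{\left(43,142 \right)} - 17407 = \left(-10 + 43\right) - 17407 = 33 - 17407 = -17374$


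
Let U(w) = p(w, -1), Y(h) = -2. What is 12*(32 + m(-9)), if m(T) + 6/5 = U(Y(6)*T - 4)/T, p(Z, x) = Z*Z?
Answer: 1624/15 ≈ 108.27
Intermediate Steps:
p(Z, x) = Z²
U(w) = w²
m(T) = -6/5 + (-4 - 2*T)²/T (m(T) = -6/5 + (-2*T - 4)²/T = -6/5 + (-4 - 2*T)²/T)
12*(32 + m(-9)) = 12*(32 + (74/5 + 4*(-9) + 16/(-9))) = 12*(32 + (74/5 - 36 + 16*(-⅑))) = 12*(32 + (74/5 - 36 - 16/9)) = 12*(32 - 1034/45) = 12*(406/45) = 1624/15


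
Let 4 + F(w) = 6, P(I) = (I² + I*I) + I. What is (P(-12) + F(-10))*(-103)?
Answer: -28634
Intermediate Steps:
P(I) = I + 2*I² (P(I) = (I² + I²) + I = 2*I² + I = I + 2*I²)
F(w) = 2 (F(w) = -4 + 6 = 2)
(P(-12) + F(-10))*(-103) = (-12*(1 + 2*(-12)) + 2)*(-103) = (-12*(1 - 24) + 2)*(-103) = (-12*(-23) + 2)*(-103) = (276 + 2)*(-103) = 278*(-103) = -28634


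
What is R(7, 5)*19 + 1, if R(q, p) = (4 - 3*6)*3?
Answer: -797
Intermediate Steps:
R(q, p) = -42 (R(q, p) = (4 - 18)*3 = -14*3 = -42)
R(7, 5)*19 + 1 = -42*19 + 1 = -798 + 1 = -797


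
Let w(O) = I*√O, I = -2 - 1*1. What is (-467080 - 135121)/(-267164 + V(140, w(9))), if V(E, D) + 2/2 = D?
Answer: 602201/267174 ≈ 2.2540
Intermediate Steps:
I = -3 (I = -2 - 1 = -3)
w(O) = -3*√O
V(E, D) = -1 + D
(-467080 - 135121)/(-267164 + V(140, w(9))) = (-467080 - 135121)/(-267164 + (-1 - 3*√9)) = -602201/(-267164 + (-1 - 3*3)) = -602201/(-267164 + (-1 - 9)) = -602201/(-267164 - 10) = -602201/(-267174) = -602201*(-1/267174) = 602201/267174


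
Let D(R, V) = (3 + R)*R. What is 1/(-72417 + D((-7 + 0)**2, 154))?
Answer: -1/69869 ≈ -1.4312e-5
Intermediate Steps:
D(R, V) = R*(3 + R)
1/(-72417 + D((-7 + 0)**2, 154)) = 1/(-72417 + (-7 + 0)**2*(3 + (-7 + 0)**2)) = 1/(-72417 + (-7)**2*(3 + (-7)**2)) = 1/(-72417 + 49*(3 + 49)) = 1/(-72417 + 49*52) = 1/(-72417 + 2548) = 1/(-69869) = -1/69869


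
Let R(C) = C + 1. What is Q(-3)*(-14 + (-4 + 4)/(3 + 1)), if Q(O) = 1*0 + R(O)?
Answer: 28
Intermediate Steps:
R(C) = 1 + C
Q(O) = 1 + O (Q(O) = 1*0 + (1 + O) = 0 + (1 + O) = 1 + O)
Q(-3)*(-14 + (-4 + 4)/(3 + 1)) = (1 - 3)*(-14 + (-4 + 4)/(3 + 1)) = -2*(-14 + 0/4) = -2*(-14 + 0*(¼)) = -2*(-14 + 0) = -2*(-14) = 28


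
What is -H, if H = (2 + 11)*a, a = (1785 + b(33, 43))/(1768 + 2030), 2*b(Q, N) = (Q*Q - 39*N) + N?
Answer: -39325/7596 ≈ -5.1771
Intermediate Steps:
b(Q, N) = Q**2/2 - 19*N (b(Q, N) = ((Q*Q - 39*N) + N)/2 = ((Q**2 - 39*N) + N)/2 = (Q**2 - 38*N)/2 = Q**2/2 - 19*N)
a = 3025/7596 (a = (1785 + ((1/2)*33**2 - 19*43))/(1768 + 2030) = (1785 + ((1/2)*1089 - 817))/3798 = (1785 + (1089/2 - 817))*(1/3798) = (1785 - 545/2)*(1/3798) = (3025/2)*(1/3798) = 3025/7596 ≈ 0.39824)
H = 39325/7596 (H = (2 + 11)*(3025/7596) = 13*(3025/7596) = 39325/7596 ≈ 5.1771)
-H = -1*39325/7596 = -39325/7596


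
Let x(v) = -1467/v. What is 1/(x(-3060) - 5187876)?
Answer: -340/1763877677 ≈ -1.9276e-7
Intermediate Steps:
1/(x(-3060) - 5187876) = 1/(-1467/(-3060) - 5187876) = 1/(-1467*(-1/3060) - 5187876) = 1/(163/340 - 5187876) = 1/(-1763877677/340) = -340/1763877677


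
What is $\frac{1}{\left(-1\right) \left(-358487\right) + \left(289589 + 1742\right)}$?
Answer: $\frac{1}{649818} \approx 1.5389 \cdot 10^{-6}$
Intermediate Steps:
$\frac{1}{\left(-1\right) \left(-358487\right) + \left(289589 + 1742\right)} = \frac{1}{358487 + 291331} = \frac{1}{649818}$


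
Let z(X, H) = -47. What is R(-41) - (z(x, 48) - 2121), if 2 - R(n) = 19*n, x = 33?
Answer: 2949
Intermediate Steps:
R(n) = 2 - 19*n
R(-41) - (z(x, 48) - 2121) = (2 - 19*(-41)) - (-47 - 2121) = (2 + 779) - 1*(-2168) = 781 + 2168 = 2949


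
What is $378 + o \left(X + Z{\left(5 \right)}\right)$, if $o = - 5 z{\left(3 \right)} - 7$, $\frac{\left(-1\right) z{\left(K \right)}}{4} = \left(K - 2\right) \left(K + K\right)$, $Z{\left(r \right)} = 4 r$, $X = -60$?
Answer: $-4142$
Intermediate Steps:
$z{\left(K \right)} = - 8 K \left(-2 + K\right)$ ($z{\left(K \right)} = - 4 \left(K - 2\right) \left(K + K\right) = - 4 \left(-2 + K\right) 2 K = - 4 \cdot 2 K \left(-2 + K\right) = - 8 K \left(-2 + K\right)$)
$o = 113$ ($o = - 5 \cdot 8 \cdot 3 \left(2 - 3\right) - 7 = - 5 \cdot 8 \cdot 3 \left(-1\right) - 7 = \left(-5\right) \left(-24\right) - 7 = 120 - 7 = 113$)
$378 + o \left(X + Z{\left(5 \right)}\right) = 378 + 113 \left(-60 + 4 \cdot 5\right) = 378 + 113 \left(-60 + 20\right) = 378 + 113 \left(-40\right) = 378 - 4520 = -4142$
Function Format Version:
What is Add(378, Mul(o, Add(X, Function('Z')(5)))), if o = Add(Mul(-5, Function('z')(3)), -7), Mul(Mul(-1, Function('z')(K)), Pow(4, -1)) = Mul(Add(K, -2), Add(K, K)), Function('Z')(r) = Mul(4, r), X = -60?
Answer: -4142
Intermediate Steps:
Function('z')(K) = Mul(-8, K, Add(-2, K)) (Function('z')(K) = Mul(-4, Mul(Add(K, -2), Add(K, K))) = Mul(-4, Mul(Add(-2, K), Mul(2, K))) = Mul(-4, Mul(2, K, Add(-2, K))) = Mul(-8, K, Add(-2, K)))
o = 113 (o = Add(Mul(-5, Mul(8, 3, Add(2, Mul(-1, 3)))), -7) = Add(Mul(-5, Mul(8, 3, Add(2, -3))), -7) = Add(Mul(-5, Mul(8, 3, -1)), -7) = Add(Mul(-5, -24), -7) = Add(120, -7) = 113)
Add(378, Mul(o, Add(X, Function('Z')(5)))) = Add(378, Mul(113, Add(-60, Mul(4, 5)))) = Add(378, Mul(113, Add(-60, 20))) = Add(378, Mul(113, -40)) = Add(378, -4520) = -4142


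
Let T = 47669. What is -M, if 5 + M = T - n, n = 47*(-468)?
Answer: -69660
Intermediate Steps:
n = -21996
M = 69660 (M = -5 + (47669 - 1*(-21996)) = -5 + (47669 + 21996) = -5 + 69665 = 69660)
-M = -1*69660 = -69660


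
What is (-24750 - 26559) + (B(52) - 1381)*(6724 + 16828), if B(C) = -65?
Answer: -34107501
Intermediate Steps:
(-24750 - 26559) + (B(52) - 1381)*(6724 + 16828) = (-24750 - 26559) + (-65 - 1381)*(6724 + 16828) = -51309 - 1446*23552 = -51309 - 34056192 = -34107501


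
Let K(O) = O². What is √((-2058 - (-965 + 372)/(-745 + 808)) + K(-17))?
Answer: I*√775978/21 ≈ 41.947*I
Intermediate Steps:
√((-2058 - (-965 + 372)/(-745 + 808)) + K(-17)) = √((-2058 - (-965 + 372)/(-745 + 808)) + (-17)²) = √((-2058 - (-593)/63) + 289) = √((-2058 - 1*(-593/63)) + 289) = √((-2058 + 593/63) + 289) = √(-129061/63 + 289) = √(-110854/63) = I*√775978/21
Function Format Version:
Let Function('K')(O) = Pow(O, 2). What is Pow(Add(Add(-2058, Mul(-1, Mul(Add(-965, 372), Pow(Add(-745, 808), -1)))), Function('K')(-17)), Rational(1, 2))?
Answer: Mul(Rational(1, 21), I, Pow(775978, Rational(1, 2))) ≈ Mul(41.947, I)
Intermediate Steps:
Pow(Add(Add(-2058, Mul(-1, Mul(Add(-965, 372), Pow(Add(-745, 808), -1)))), Function('K')(-17)), Rational(1, 2)) = Pow(Add(Add(-2058, Mul(-1, Mul(Add(-965, 372), Pow(Add(-745, 808), -1)))), Pow(-17, 2)), Rational(1, 2)) = Pow(Add(Add(-2058, Mul(-1, Mul(-593, Pow(63, -1)))), 289), Rational(1, 2)) = Pow(Add(Add(-2058, Mul(-1, Mul(-593, Rational(1, 63)))), 289), Rational(1, 2)) = Pow(Add(Add(-2058, Mul(-1, Rational(-593, 63))), 289), Rational(1, 2)) = Pow(Add(Add(-2058, Rational(593, 63)), 289), Rational(1, 2)) = Pow(Add(Rational(-129061, 63), 289), Rational(1, 2)) = Pow(Rational(-110854, 63), Rational(1, 2)) = Mul(Rational(1, 21), I, Pow(775978, Rational(1, 2)))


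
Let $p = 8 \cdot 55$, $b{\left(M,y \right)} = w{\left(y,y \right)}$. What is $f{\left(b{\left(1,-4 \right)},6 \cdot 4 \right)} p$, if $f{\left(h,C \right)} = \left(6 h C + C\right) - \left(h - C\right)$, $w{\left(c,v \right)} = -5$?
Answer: $-293480$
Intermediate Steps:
$b{\left(M,y \right)} = -5$
$p = 440$
$f{\left(h,C \right)} = - h + 2 C + 6 C h$ ($f{\left(h,C \right)} = \left(6 C h + C\right) + \left(C - h\right) = \left(C + 6 C h\right) + \left(C - h\right) = - h + 2 C + 6 C h$)
$f{\left(b{\left(1,-4 \right)},6 \cdot 4 \right)} p = \left(\left(-1\right) \left(-5\right) + 2 \cdot 6 \cdot 4 + 6 \cdot 6 \cdot 4 \left(-5\right)\right) 440 = \left(5 + 2 \cdot 24 + 6 \cdot 24 \left(-5\right)\right) 440 = \left(5 + 48 - 720\right) 440 = \left(-667\right) 440 = -293480$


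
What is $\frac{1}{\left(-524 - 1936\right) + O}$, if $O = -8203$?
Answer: $- \frac{1}{10663} \approx -9.3782 \cdot 10^{-5}$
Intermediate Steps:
$\frac{1}{\left(-524 - 1936\right) + O} = \frac{1}{\left(-524 - 1936\right) - 8203} = \frac{1}{-2460 - 8203} = \frac{1}{-10663} = - \frac{1}{10663}$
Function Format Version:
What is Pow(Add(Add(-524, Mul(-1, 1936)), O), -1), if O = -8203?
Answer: Rational(-1, 10663) ≈ -9.3782e-5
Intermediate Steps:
Pow(Add(Add(-524, Mul(-1, 1936)), O), -1) = Pow(Add(Add(-524, Mul(-1, 1936)), -8203), -1) = Pow(Add(Add(-524, -1936), -8203), -1) = Pow(Add(-2460, -8203), -1) = Pow(-10663, -1) = Rational(-1, 10663)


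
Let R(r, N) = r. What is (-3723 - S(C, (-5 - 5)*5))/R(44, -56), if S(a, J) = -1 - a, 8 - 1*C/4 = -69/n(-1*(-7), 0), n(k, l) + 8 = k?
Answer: -1983/22 ≈ -90.136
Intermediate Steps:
n(k, l) = -8 + k
C = -244 (C = 32 - (-276)/(-8 - 1*(-7)) = 32 - (-276)/(-8 + 7) = 32 - (-276)/(-1) = 32 - (-276)*(-1) = 32 - 4*69 = 32 - 276 = -244)
(-3723 - S(C, (-5 - 5)*5))/R(44, -56) = (-3723 - (-1 - 1*(-244)))/44 = (-3723 - (-1 + 244))*(1/44) = (-3723 - 1*243)*(1/44) = (-3723 - 243)*(1/44) = -3966*1/44 = -1983/22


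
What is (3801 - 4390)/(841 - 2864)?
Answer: 589/2023 ≈ 0.29115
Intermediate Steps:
(3801 - 4390)/(841 - 2864) = -589/(-2023) = -589*(-1/2023) = 589/2023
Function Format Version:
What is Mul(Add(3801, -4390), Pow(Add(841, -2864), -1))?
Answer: Rational(589, 2023) ≈ 0.29115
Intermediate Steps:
Mul(Add(3801, -4390), Pow(Add(841, -2864), -1)) = Mul(-589, Pow(-2023, -1)) = Mul(-589, Rational(-1, 2023)) = Rational(589, 2023)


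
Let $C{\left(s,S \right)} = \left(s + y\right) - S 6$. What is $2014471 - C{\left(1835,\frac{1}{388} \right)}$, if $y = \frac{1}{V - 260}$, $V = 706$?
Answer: $\frac{43535329602}{21631} \approx 2.0126 \cdot 10^{6}$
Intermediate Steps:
$y = \frac{1}{446}$ ($y = \frac{1}{706 - 260} = \frac{1}{446} \approx 0.0022422$)
$C{\left(s,S \right)} = \frac{1}{446} + s - 6 S$ ($C{\left(s,S \right)} = \left(s + \frac{1}{446}\right) - S 6 = \left(\frac{1}{446} + s\right) - 6 S = \frac{1}{446} + s - 6 S$)
$2014471 - C{\left(1835,\frac{1}{388} \right)} = 2014471 - \left(\frac{1}{446} + 1835 - \frac{6}{388}\right) = 2014471 - \left(\frac{1}{446} + 1835 - \frac{3}{194}\right) = 2014471 - \frac{39692599}{21631} = \frac{43535329602}{21631}$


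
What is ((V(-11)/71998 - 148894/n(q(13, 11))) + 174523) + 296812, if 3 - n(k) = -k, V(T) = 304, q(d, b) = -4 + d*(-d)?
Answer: 1444925066998/3059915 ≈ 4.7221e+5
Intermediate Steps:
q(d, b) = -4 - d**2
n(k) = 3 + k (n(k) = 3 - (-1)*k = 3 + k)
((V(-11)/71998 - 148894/n(q(13, 11))) + 174523) + 296812 = ((304/71998 - 148894/(3 + (-4 - 1*13**2))) + 174523) + 296812 = ((304*(1/71998) - 148894/(3 + (-4 - 1*169))) + 174523) + 296812 = ((152/35999 - 148894/(3 + (-4 - 169))) + 174523) + 296812 = ((152/35999 - 148894/(3 - 173)) + 174523) + 296812 = ((152/35999 - 148894/(-170)) + 174523) + 296812 = ((152/35999 - 148894*(-1/170)) + 174523) + 296812 = ((152/35999 + 74447/85) + 174523) + 296812 = (2680030473/3059915 + 174523) + 296812 = 536705576018/3059915 + 296812 = 1444925066998/3059915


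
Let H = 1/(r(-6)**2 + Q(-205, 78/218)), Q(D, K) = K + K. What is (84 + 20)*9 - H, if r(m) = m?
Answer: 3745763/4002 ≈ 935.97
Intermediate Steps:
Q(D, K) = 2*K
H = 109/4002 (H = 1/((-6)**2 + 2*(78/218)) = 1/(36 + 2*(78*(1/218))) = 1/(36 + 2*(39/109)) = 1/(36 + 78/109) = 1/(4002/109) = 109/4002 ≈ 0.027236)
(84 + 20)*9 - H = (84 + 20)*9 - 1*109/4002 = 104*9 - 109/4002 = 936 - 109/4002 = 3745763/4002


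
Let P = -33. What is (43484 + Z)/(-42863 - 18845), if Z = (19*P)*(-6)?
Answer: -23623/30854 ≈ -0.76564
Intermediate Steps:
Z = 3762 (Z = (19*(-33))*(-6) = -627*(-6) = 3762)
(43484 + Z)/(-42863 - 18845) = (43484 + 3762)/(-42863 - 18845) = 47246/(-61708) = 47246*(-1/61708) = -23623/30854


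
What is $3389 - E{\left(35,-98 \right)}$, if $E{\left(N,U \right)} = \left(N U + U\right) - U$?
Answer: $6819$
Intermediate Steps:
$E{\left(N,U \right)} = N U$ ($E{\left(N,U \right)} = \left(U + N U\right) - U = N U$)
$3389 - E{\left(35,-98 \right)} = 3389 - 35 \left(-98\right) = 3389 - -3430 = 3389 + 3430 = 6819$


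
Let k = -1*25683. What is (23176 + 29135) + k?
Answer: 26628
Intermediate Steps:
k = -25683
(23176 + 29135) + k = (23176 + 29135) - 25683 = 52311 - 25683 = 26628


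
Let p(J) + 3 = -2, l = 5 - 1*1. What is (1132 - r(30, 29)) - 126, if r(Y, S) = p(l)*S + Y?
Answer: 1121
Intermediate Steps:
l = 4 (l = 5 - 1 = 4)
p(J) = -5 (p(J) = -3 - 2 = -5)
r(Y, S) = Y - 5*S (r(Y, S) = -5*S + Y = Y - 5*S)
(1132 - r(30, 29)) - 126 = (1132 - (30 - 5*29)) - 126 = (1132 - (30 - 145)) - 126 = (1132 - 1*(-115)) - 126 = (1132 + 115) - 126 = 1247 - 126 = 1121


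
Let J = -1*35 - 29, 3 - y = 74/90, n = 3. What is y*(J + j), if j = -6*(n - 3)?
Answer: -6272/45 ≈ -139.38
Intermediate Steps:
y = 98/45 (y = 3 - 74/90 = 3 - 1*37/45 = 3 - 37/45 = 98/45 ≈ 2.1778)
j = 0 (j = -6*(3 - 3) = -6*0 = 0)
J = -64 (J = -35 - 29 = -64)
y*(J + j) = 98*(-64 + 0)/45 = (98/45)*(-64) = -6272/45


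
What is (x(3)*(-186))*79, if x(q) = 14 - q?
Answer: -161634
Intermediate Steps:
(x(3)*(-186))*79 = ((14 - 1*3)*(-186))*79 = ((14 - 3)*(-186))*79 = (11*(-186))*79 = -2046*79 = -161634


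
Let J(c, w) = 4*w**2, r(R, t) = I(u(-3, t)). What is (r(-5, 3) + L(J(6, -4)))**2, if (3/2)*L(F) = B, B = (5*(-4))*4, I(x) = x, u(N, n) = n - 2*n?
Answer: 28561/9 ≈ 3173.4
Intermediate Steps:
u(N, n) = -n
r(R, t) = -t
B = -80 (B = -20*4 = -80)
L(F) = -160/3 (L(F) = (2/3)*(-80) = -160/3)
(r(-5, 3) + L(J(6, -4)))**2 = (-1*3 - 160/3)**2 = (-3 - 160/3)**2 = (-169/3)**2 = 28561/9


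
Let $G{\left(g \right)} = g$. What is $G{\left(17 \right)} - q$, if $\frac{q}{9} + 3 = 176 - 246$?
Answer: $674$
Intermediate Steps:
$q = -657$ ($q = -27 + 9 \left(176 - 246\right) = -27 + 9 \left(-70\right) = -27 - 630 = -657$)
$G{\left(17 \right)} - q = 17 - -657 = 17 + 657 = 674$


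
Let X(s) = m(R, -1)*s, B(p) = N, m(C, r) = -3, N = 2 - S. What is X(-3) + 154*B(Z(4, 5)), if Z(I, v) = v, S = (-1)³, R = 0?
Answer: 471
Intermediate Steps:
S = -1
N = 3 (N = 2 - 1*(-1) = 2 + 1 = 3)
B(p) = 3
X(s) = -3*s
X(-3) + 154*B(Z(4, 5)) = -3*(-3) + 154*3 = 9 + 462 = 471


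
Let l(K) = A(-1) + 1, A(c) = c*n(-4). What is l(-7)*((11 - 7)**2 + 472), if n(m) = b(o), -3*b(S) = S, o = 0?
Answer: 488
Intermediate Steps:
b(S) = -S/3
n(m) = 0 (n(m) = -1/3*0 = 0)
A(c) = 0 (A(c) = c*0 = 0)
l(K) = 1 (l(K) = 0 + 1 = 1)
l(-7)*((11 - 7)**2 + 472) = 1*((11 - 7)**2 + 472) = 1*(4**2 + 472) = 1*(16 + 472) = 1*488 = 488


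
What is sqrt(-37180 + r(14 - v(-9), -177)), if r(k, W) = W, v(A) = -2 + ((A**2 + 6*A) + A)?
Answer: I*sqrt(37357) ≈ 193.28*I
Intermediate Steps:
v(A) = -2 + A**2 + 7*A (v(A) = -2 + (A**2 + 7*A) = -2 + A**2 + 7*A)
sqrt(-37180 + r(14 - v(-9), -177)) = sqrt(-37180 - 177) = sqrt(-37357) = I*sqrt(37357)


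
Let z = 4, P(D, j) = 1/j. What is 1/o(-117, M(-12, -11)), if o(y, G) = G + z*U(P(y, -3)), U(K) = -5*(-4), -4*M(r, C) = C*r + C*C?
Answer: 4/67 ≈ 0.059702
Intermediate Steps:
M(r, C) = -C²/4 - C*r/4 (M(r, C) = -(C*r + C*C)/4 = -(C*r + C²)/4 = -(C² + C*r)/4 = -C²/4 - C*r/4)
U(K) = 20
o(y, G) = 80 + G (o(y, G) = G + 4*20 = G + 80 = 80 + G)
1/o(-117, M(-12, -11)) = 1/(80 - ¼*(-11)*(-11 - 12)) = 1/(80 - ¼*(-11)*(-23)) = 1/(80 - 253/4) = 1/(67/4) = 4/67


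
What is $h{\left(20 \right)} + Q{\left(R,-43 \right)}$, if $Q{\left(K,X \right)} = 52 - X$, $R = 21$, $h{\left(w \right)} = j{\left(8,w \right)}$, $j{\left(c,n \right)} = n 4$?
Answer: $175$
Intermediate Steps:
$j{\left(c,n \right)} = 4 n$
$h{\left(w \right)} = 4 w$
$h{\left(20 \right)} + Q{\left(R,-43 \right)} = 4 \cdot 20 + \left(52 - -43\right) = 80 + \left(52 + 43\right) = 80 + 95 = 175$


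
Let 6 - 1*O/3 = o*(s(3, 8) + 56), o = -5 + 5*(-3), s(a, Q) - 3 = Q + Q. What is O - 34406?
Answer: -29888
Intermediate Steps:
s(a, Q) = 3 + 2*Q (s(a, Q) = 3 + (Q + Q) = 3 + 2*Q)
o = -20 (o = -5 - 15 = -20)
O = 4518 (O = 18 - (-60)*((3 + 2*8) + 56) = 18 - (-60)*((3 + 16) + 56) = 18 - (-60)*(19 + 56) = 18 - (-60)*75 = 18 - 3*(-1500) = 18 + 4500 = 4518)
O - 34406 = 4518 - 34406 = -29888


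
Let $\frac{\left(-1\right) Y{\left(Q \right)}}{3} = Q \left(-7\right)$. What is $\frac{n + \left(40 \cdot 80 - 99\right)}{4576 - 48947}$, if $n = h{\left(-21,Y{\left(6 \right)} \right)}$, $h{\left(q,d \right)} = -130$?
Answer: $- \frac{2971}{44371} \approx -0.066958$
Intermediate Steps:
$Y{\left(Q \right)} = 21 Q$ ($Y{\left(Q \right)} = - 3 Q \left(-7\right) = - 3 \left(- 7 Q\right) = 21 Q$)
$n = -130$
$\frac{n + \left(40 \cdot 80 - 99\right)}{4576 - 48947} = \frac{-130 + \left(40 \cdot 80 - 99\right)}{4576 - 48947} = \frac{-130 + \left(3200 - 99\right)}{-44371} = \left(-130 + 3101\right) \left(- \frac{1}{44371}\right) = 2971 \left(- \frac{1}{44371}\right) = - \frac{2971}{44371}$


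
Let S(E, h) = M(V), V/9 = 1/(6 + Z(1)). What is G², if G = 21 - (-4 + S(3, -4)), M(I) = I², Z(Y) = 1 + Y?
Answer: 2307361/4096 ≈ 563.32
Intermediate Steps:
V = 9/8 (V = 9/(6 + (1 + 1)) = 9/(6 + 2) = 9/8 ≈ 1.1250)
S(E, h) = 81/64 (S(E, h) = (9/8)² = 81/64)
G = 1519/64 (G = 21 - (-4 + 81/64) = 21 - 1*(-175/64) = 21 + 175/64 = 1519/64 ≈ 23.734)
G² = (1519/64)² = 2307361/4096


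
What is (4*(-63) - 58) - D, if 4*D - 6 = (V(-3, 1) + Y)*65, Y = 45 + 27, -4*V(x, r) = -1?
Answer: -23769/16 ≈ -1485.6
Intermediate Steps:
V(x, r) = 1/4 (V(x, r) = -1/4*(-1) = 1/4)
Y = 72
D = 18809/16 (D = 3/2 + ((1/4 + 72)*65)/4 = 3/2 + ((289/4)*65)/4 = 3/2 + (1/4)*(18785/4) = 3/2 + 18785/16 = 18809/16 ≈ 1175.6)
(4*(-63) - 58) - D = (4*(-63) - 58) - 1*18809/16 = (-252 - 58) - 18809/16 = -310 - 18809/16 = -23769/16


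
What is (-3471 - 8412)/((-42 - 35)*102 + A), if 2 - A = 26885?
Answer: 3961/11579 ≈ 0.34208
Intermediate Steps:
A = -26883 (A = 2 - 1*26885 = 2 - 26885 = -26883)
(-3471 - 8412)/((-42 - 35)*102 + A) = (-3471 - 8412)/((-42 - 35)*102 - 26883) = -11883/(-77*102 - 26883) = -11883/(-7854 - 26883) = -11883/(-34737) = -11883*(-1/34737) = 3961/11579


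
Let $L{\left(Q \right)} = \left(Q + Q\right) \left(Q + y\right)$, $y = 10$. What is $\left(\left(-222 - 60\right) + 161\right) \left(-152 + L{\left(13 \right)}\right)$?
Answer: $-53966$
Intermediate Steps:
$L{\left(Q \right)} = 2 Q \left(10 + Q\right)$ ($L{\left(Q \right)} = \left(Q + Q\right) \left(Q + 10\right) = 2 Q \left(10 + Q\right)$)
$\left(\left(-222 - 60\right) + 161\right) \left(-152 + L{\left(13 \right)}\right) = \left(\left(-222 - 60\right) + 161\right) \left(-152 + 2 \cdot 13 \left(10 + 13\right)\right) = \left(\left(-222 - 60\right) + 161\right) \left(-152 + 2 \cdot 13 \cdot 23\right) = \left(-282 + 161\right) \left(-152 + 598\right) = \left(-121\right) 446 = -53966$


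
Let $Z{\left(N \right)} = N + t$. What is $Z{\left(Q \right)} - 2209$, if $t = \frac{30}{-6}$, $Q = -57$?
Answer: $-2271$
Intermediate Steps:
$t = -5$ ($t = 30 \left(- \frac{1}{6}\right) = -5$)
$Z{\left(N \right)} = -5 + N$ ($Z{\left(N \right)} = N - 5 = -5 + N$)
$Z{\left(Q \right)} - 2209 = \left(-5 - 57\right) - 2209 = -62 - 2209 = -2271$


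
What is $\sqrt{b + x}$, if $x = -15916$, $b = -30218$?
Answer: $3 i \sqrt{5126} \approx 214.79 i$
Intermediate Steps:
$\sqrt{b + x} = \sqrt{-30218 - 15916} = \sqrt{-46134} = 3 i \sqrt{5126}$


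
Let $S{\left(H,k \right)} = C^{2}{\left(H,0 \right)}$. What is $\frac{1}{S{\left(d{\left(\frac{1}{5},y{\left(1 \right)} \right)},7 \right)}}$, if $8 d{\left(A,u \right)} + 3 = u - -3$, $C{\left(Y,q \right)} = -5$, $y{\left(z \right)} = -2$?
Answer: $\frac{1}{25} \approx 0.04$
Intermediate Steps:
$d{\left(A,u \right)} = \frac{u}{8}$ ($d{\left(A,u \right)} = - \frac{3}{8} + \frac{u - -3}{8} = - \frac{3}{8} + \frac{u + 3}{8} = - \frac{3}{8} + \frac{3 + u}{8} = - \frac{3}{8} + \left(\frac{3}{8} + \frac{u}{8}\right) = \frac{u}{8}$)
$S{\left(H,k \right)} = 25$ ($S{\left(H,k \right)} = \left(-5\right)^{2} = 25$)
$\frac{1}{S{\left(d{\left(\frac{1}{5},y{\left(1 \right)} \right)},7 \right)}} = \frac{1}{25}$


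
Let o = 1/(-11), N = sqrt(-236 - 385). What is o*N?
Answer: -3*I*sqrt(69)/11 ≈ -2.2654*I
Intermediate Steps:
N = 3*I*sqrt(69) (N = sqrt(-621) = 3*I*sqrt(69) ≈ 24.92*I)
o = -1/11 ≈ -0.090909
o*N = -3*I*sqrt(69)/11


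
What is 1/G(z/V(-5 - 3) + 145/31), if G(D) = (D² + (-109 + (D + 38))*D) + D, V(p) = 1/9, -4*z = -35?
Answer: 7688/62121725 ≈ 0.00012376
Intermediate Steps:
z = 35/4 (z = -¼*(-35) = 35/4 ≈ 8.7500)
V(p) = ⅑ (V(p) = 1*(⅑) = ⅑)
G(D) = D + D² + D*(-71 + D) (G(D) = (D² + (-109 + (38 + D))*D) + D = (D² + (-71 + D)*D) + D = (D² + D*(-71 + D)) + D = D + D² + D*(-71 + D))
1/G(z/V(-5 - 3) + 145/31) = 1/(2*(35/(4*(⅑)) + 145/31)*(-35 + (35/(4*(⅑)) + 145/31))) = 1/(2*((35/4)*9 + 145*(1/31))*(-35 + ((35/4)*9 + 145*(1/31)))) = 1/(2*(315/4 + 145/31)*(-35 + (315/4 + 145/31))) = 1/(2*(10345/124)*(-35 + 10345/124)) = 1/(2*(10345/124)*(6005/124)) = 1/(62121725/7688) = 7688/62121725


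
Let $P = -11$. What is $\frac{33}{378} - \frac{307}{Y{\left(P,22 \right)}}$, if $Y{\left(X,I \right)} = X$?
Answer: $\frac{38803}{1386} \approx 27.996$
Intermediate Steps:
$\frac{33}{378} - \frac{307}{Y{\left(P,22 \right)}} = \frac{33}{378} - \frac{307}{-11} = 33 \cdot \frac{1}{378} - - \frac{307}{11} = \frac{11}{126} + \frac{307}{11} = \frac{38803}{1386}$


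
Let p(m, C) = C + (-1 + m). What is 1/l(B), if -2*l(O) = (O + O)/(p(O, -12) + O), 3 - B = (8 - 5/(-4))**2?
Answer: -2850/1321 ≈ -2.1575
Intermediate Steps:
p(m, C) = -1 + C + m
B = -1321/16 (B = 3 - (8 - 5/(-4))**2 = 3 - (8 - 5*(-1/4))**2 = 3 - (8 + 5/4)**2 = 3 - (37/4)**2 = 3 - 1*1369/16 = 3 - 1369/16 = -1321/16 ≈ -82.563)
l(O) = -O/(-13 + 2*O) (l(O) = -(O + O)/(2*((-1 - 12 + O) + O)) = -2*O/(2*((-13 + O) + O)) = -2*O/(2*(-13 + 2*O)) = -O/(-13 + 2*O))
1/l(B) = 1/(-1*(-1321/16)/(-13 + 2*(-1321/16))) = 1/(-1*(-1321/16)/(-13 - 1321/8)) = 1/(-1*(-1321/16)/(-1425/8)) = 1/(-1*(-1321/16)*(-8/1425)) = 1/(-1321/2850) = -2850/1321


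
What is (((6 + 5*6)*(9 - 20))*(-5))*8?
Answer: 15840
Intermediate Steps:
(((6 + 5*6)*(9 - 20))*(-5))*8 = (((6 + 30)*(-11))*(-5))*8 = ((36*(-11))*(-5))*8 = -396*(-5)*8 = 1980*8 = 15840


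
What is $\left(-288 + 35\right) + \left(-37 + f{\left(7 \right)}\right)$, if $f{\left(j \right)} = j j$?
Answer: $-241$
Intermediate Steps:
$f{\left(j \right)} = j^{2}$
$\left(-288 + 35\right) + \left(-37 + f{\left(7 \right)}\right) = \left(-288 + 35\right) - \left(37 - 7^{2}\right) = -253 + \left(-37 + 49\right) = -253 + 12 = -241$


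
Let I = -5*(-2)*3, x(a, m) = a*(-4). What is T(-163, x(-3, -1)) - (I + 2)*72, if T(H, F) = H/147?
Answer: -338851/147 ≈ -2305.1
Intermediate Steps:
x(a, m) = -4*a
T(H, F) = H/147 (T(H, F) = H*(1/147) = H/147)
I = 30 (I = 10*3 = 30)
T(-163, x(-3, -1)) - (I + 2)*72 = (1/147)*(-163) - (30 + 2)*72 = -163/147 - 32*72 = -163/147 - 1*2304 = -163/147 - 2304 = -338851/147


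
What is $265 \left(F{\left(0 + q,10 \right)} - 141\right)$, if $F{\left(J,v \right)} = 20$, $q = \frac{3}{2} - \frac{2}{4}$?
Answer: $-32065$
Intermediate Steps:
$q = 1$ ($q = 3 \cdot \frac{1}{2} - \frac{1}{2} = \frac{3}{2} - \frac{1}{2} = 1$)
$265 \left(F{\left(0 + q,10 \right)} - 141\right) = 265 \left(20 - 141\right) = 265 \left(-121\right) = -32065$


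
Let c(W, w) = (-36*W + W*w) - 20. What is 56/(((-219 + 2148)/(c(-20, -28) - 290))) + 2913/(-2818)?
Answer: 147454583/5435922 ≈ 27.126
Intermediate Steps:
c(W, w) = -20 - 36*W + W*w
56/(((-219 + 2148)/(c(-20, -28) - 290))) + 2913/(-2818) = 56/(((-219 + 2148)/((-20 - 36*(-20) - 20*(-28)) - 290))) + 2913/(-2818) = 56/((1929/((-20 + 720 + 560) - 290))) + 2913*(-1/2818) = 56/((1929/(1260 - 290))) - 2913/2818 = 56/((1929/970)) - 2913/2818 = 56/((1929*(1/970))) - 2913/2818 = 56/(1929/970) - 2913/2818 = 56*(970/1929) - 2913/2818 = 54320/1929 - 2913/2818 = 147454583/5435922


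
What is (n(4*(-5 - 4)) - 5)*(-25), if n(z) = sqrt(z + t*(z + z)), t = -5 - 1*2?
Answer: 125 - 150*sqrt(13) ≈ -415.83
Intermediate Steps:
t = -7 (t = -5 - 2 = -7)
n(z) = sqrt(13)*sqrt(-z) (n(z) = sqrt(z - 7*(z + z)) = sqrt(z - 14*z) = sqrt(-13*z) = sqrt(13)*sqrt(-z))
(n(4*(-5 - 4)) - 5)*(-25) = (sqrt(13)*sqrt(-4*(-5 - 4)) - 5)*(-25) = (sqrt(13)*sqrt(-4*(-9)) - 5)*(-25) = (sqrt(13)*sqrt(-1*(-36)) - 5)*(-25) = (sqrt(13)*sqrt(36) - 5)*(-25) = (sqrt(13)*6 - 5)*(-25) = (6*sqrt(13) - 5)*(-25) = (-5 + 6*sqrt(13))*(-25) = 125 - 150*sqrt(13)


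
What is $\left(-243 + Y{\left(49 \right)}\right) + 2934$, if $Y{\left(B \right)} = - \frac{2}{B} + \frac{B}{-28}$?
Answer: $\frac{527085}{196} \approx 2689.2$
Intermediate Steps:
$Y{\left(B \right)} = - \frac{2}{B} - \frac{B}{28}$ ($Y{\left(B \right)} = - \frac{2}{B} + B \left(- \frac{1}{28}\right) = - \frac{2}{B} - \frac{B}{28}$)
$\left(-243 + Y{\left(49 \right)}\right) + 2934 = \left(-243 - \left(\frac{7}{4} + \frac{2}{49}\right)\right) + 2934 = \left(-243 - \frac{351}{196}\right) + 2934 = - \frac{47979}{196} + 2934 = \frac{527085}{196}$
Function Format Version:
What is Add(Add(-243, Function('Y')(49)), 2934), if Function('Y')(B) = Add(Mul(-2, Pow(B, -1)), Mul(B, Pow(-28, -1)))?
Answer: Rational(527085, 196) ≈ 2689.2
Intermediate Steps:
Function('Y')(B) = Add(Mul(-2, Pow(B, -1)), Mul(Rational(-1, 28), B)) (Function('Y')(B) = Add(Mul(-2, Pow(B, -1)), Mul(B, Rational(-1, 28))) = Add(Mul(-2, Pow(B, -1)), Mul(Rational(-1, 28), B)))
Add(Add(-243, Function('Y')(49)), 2934) = Add(Add(-243, Add(Mul(-2, Pow(49, -1)), Mul(Rational(-1, 28), 49))), 2934) = Add(Add(-243, Add(Mul(-2, Rational(1, 49)), Rational(-7, 4))), 2934) = Add(Add(-243, Add(Rational(-2, 49), Rational(-7, 4))), 2934) = Add(Add(-243, Rational(-351, 196)), 2934) = Add(Rational(-47979, 196), 2934) = Rational(527085, 196)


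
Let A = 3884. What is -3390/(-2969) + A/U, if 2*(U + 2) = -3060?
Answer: -1584529/1137127 ≈ -1.3934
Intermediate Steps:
U = -1532 (U = -2 + (1/2)*(-3060) = -2 - 1530 = -1532)
-3390/(-2969) + A/U = -3390/(-2969) + 3884/(-1532) = -3390*(-1/2969) + 3884*(-1/1532) = 3390/2969 - 971/383 = -1584529/1137127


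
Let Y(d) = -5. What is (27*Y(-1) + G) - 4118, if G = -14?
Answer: -4267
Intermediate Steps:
(27*Y(-1) + G) - 4118 = (27*(-5) - 14) - 4118 = (-135 - 14) - 4118 = -149 - 4118 = -4267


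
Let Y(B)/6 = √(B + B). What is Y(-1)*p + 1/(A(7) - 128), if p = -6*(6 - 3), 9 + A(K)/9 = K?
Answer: -1/146 - 108*I*√2 ≈ -0.0068493 - 152.74*I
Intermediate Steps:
A(K) = -81 + 9*K
Y(B) = 6*√2*√B (Y(B) = 6*√(B + B) = 6*√(2*B) = 6*(√2*√B) = 6*√2*√B)
p = -18 (p = -6*3 = -18)
Y(-1)*p + 1/(A(7) - 128) = (6*√2*√(-1))*(-18) + 1/((-81 + 9*7) - 128) = (6*√2*I)*(-18) + 1/((-81 + 63) - 128) = (6*I*√2)*(-18) + 1/(-18 - 128) = -108*I*√2 + 1/(-146) = -108*I*√2 - 1/146 = -1/146 - 108*I*√2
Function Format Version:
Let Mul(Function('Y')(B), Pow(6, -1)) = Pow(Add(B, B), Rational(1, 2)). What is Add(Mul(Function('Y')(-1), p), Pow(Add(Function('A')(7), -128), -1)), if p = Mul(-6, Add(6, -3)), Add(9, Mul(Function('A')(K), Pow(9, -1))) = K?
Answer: Add(Rational(-1, 146), Mul(-108, I, Pow(2, Rational(1, 2)))) ≈ Add(-0.0068493, Mul(-152.74, I))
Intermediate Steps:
Function('A')(K) = Add(-81, Mul(9, K))
Function('Y')(B) = Mul(6, Pow(2, Rational(1, 2)), Pow(B, Rational(1, 2))) (Function('Y')(B) = Mul(6, Pow(Add(B, B), Rational(1, 2))) = Mul(6, Pow(Mul(2, B), Rational(1, 2))) = Mul(6, Mul(Pow(2, Rational(1, 2)), Pow(B, Rational(1, 2)))) = Mul(6, Pow(2, Rational(1, 2)), Pow(B, Rational(1, 2))))
p = -18 (p = Mul(-6, 3) = -18)
Add(Mul(Function('Y')(-1), p), Pow(Add(Function('A')(7), -128), -1)) = Add(Mul(Mul(6, Pow(2, Rational(1, 2)), Pow(-1, Rational(1, 2))), -18), Pow(Add(Add(-81, Mul(9, 7)), -128), -1)) = Add(Mul(Mul(6, Pow(2, Rational(1, 2)), I), -18), Pow(Add(Add(-81, 63), -128), -1)) = Add(Mul(Mul(6, I, Pow(2, Rational(1, 2))), -18), Pow(Add(-18, -128), -1)) = Add(Mul(-108, I, Pow(2, Rational(1, 2))), Pow(-146, -1)) = Add(Mul(-108, I, Pow(2, Rational(1, 2))), Rational(-1, 146)) = Add(Rational(-1, 146), Mul(-108, I, Pow(2, Rational(1, 2))))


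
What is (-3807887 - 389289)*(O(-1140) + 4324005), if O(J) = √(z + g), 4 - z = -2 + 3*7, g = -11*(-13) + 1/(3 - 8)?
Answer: -18148610009880 - 12591528*√355/5 ≈ -1.8149e+13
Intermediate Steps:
g = 714/5 (g = 143 + 1/(-5) = 143 - ⅕ = 714/5 ≈ 142.80)
z = -15 (z = 4 - (-2 + 3*7) = 4 - (-2 + 21) = 4 - 1*19 = 4 - 19 = -15)
O(J) = 3*√355/5 (O(J) = √(-15 + 714/5) = √(639/5) = 3*√355/5)
(-3807887 - 389289)*(O(-1140) + 4324005) = (-3807887 - 389289)*(3*√355/5 + 4324005) = -4197176*(4324005 + 3*√355/5) = -18148610009880 - 12591528*√355/5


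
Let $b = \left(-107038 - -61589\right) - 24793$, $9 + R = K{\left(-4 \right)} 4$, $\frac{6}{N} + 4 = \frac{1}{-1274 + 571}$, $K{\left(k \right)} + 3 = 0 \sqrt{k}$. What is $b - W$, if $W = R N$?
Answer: $- \frac{197679324}{2813} \approx -70274.0$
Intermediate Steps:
$K{\left(k \right)} = -3$ ($K{\left(k \right)} = -3 + 0 \sqrt{k} = -3 + 0 = -3$)
$N = - \frac{4218}{2813}$ ($N = \frac{6}{-4 + \frac{1}{-1274 + 571}} = \frac{6}{-4 + \frac{1}{-703}} = \frac{6}{-4 - \frac{1}{703}} = \frac{6}{- \frac{2813}{703}} = 6 \left(- \frac{703}{2813}\right) = - \frac{4218}{2813} \approx -1.4995$)
$R = -21$ ($R = -9 - 12 = -21$)
$W = \frac{88578}{2813}$ ($W = \left(-21\right) \left(- \frac{4218}{2813}\right) = \frac{88578}{2813} \approx 31.489$)
$b = -70242$ ($b = \left(-107038 + 61589\right) - 24793 = -45449 - 24793 = -70242$)
$b - W = -70242 - \frac{88578}{2813} = - \frac{197679324}{2813}$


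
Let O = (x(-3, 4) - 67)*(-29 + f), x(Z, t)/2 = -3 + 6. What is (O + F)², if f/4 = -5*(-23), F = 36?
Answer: 689325025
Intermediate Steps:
x(Z, t) = 6 (x(Z, t) = 2*(-3 + 6) = 2*3 = 6)
f = 460 (f = 4*(-5*(-23)) = 4*115 = 460)
O = -26291 (O = (6 - 67)*(-29 + 460) = -61*431 = -26291)
(O + F)² = (-26291 + 36)² = (-26255)² = 689325025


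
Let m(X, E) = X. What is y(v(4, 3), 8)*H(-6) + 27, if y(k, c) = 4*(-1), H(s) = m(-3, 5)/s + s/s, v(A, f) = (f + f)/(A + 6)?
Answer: 21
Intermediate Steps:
v(A, f) = 2*f/(6 + A) (v(A, f) = (2*f)/(6 + A) = 2*f/(6 + A))
H(s) = 1 - 3/s (H(s) = -3/s + s/s = -3/s + 1 = 1 - 3/s)
y(k, c) = -4
y(v(4, 3), 8)*H(-6) + 27 = -4*(-3 - 6)/(-6) + 27 = -(-2)*(-9)/3 + 27 = -4*3/2 + 27 = -6 + 27 = 21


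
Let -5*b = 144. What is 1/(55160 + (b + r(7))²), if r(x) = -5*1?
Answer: 25/1407561 ≈ 1.7761e-5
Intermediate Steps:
b = -144/5 (b = -⅕*144 = -144/5 ≈ -28.800)
r(x) = -5
1/(55160 + (b + r(7))²) = 1/(55160 + (-144/5 - 5)²) = 1/(55160 + (-169/5)²) = 1/(55160 + 28561/25) = 1/(1407561/25) = 25/1407561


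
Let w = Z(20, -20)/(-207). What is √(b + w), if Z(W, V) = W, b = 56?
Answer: 2*√66539/69 ≈ 7.4769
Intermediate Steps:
w = -20/207 (w = 20/(-207) = 20*(-1/207) = -20/207 ≈ -0.096618)
√(b + w) = √(56 - 20/207) = √(11572/207) = 2*√66539/69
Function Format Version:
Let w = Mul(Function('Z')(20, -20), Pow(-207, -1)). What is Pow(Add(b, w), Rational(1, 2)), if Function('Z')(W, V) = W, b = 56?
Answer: Mul(Rational(2, 69), Pow(66539, Rational(1, 2))) ≈ 7.4769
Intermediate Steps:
w = Rational(-20, 207) (w = Mul(20, Pow(-207, -1)) = Mul(20, Rational(-1, 207)) = Rational(-20, 207) ≈ -0.096618)
Pow(Add(b, w), Rational(1, 2)) = Pow(Add(56, Rational(-20, 207)), Rational(1, 2)) = Pow(Rational(11572, 207), Rational(1, 2)) = Mul(Rational(2, 69), Pow(66539, Rational(1, 2)))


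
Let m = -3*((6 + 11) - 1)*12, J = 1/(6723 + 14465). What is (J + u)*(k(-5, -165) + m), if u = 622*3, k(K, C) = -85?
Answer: -26133830749/21188 ≈ -1.2334e+6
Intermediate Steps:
J = 1/21188 ≈ 4.7197e-5
m = -576 (m = -3*(17 - 1)*12 = -3*16*12 = -48*12 = -576)
u = 1866
(J + u)*(k(-5, -165) + m) = (1/21188 + 1866)*(-85 - 576) = (39536809/21188)*(-661) = -26133830749/21188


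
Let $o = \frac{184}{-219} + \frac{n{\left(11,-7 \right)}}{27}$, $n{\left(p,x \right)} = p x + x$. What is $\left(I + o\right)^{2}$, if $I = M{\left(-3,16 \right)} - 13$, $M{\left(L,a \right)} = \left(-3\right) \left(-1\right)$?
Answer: $\frac{84015556}{431649} \approx 194.64$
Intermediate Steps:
$M{\left(L,a \right)} = 3$
$n{\left(p,x \right)} = x + p x$
$I = -10$ ($I = 3 - 13 = -10$)
$o = - \frac{2596}{657}$ ($o = \frac{184}{-219} + \frac{\left(-7\right) \left(1 + 11\right)}{27} = 184 \left(- \frac{1}{219}\right) + \left(-7\right) 12 \cdot \frac{1}{27} = - \frac{184}{219} - \frac{28}{9} = - \frac{2596}{657} \approx -3.9513$)
$\left(I + o\right)^{2} = \left(-10 - \frac{2596}{657}\right)^{2} = \left(- \frac{9166}{657}\right)^{2} = \frac{84015556}{431649}$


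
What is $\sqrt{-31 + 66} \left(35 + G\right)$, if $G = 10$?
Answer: $45 \sqrt{35} \approx 266.22$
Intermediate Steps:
$\sqrt{-31 + 66} \left(35 + G\right) = \sqrt{-31 + 66} \left(35 + 10\right) = \sqrt{35} \cdot 45 = 45 \sqrt{35}$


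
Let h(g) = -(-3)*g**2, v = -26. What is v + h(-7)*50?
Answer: 7324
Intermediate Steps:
h(g) = 3*g**2
v + h(-7)*50 = -26 + (3*(-7)**2)*50 = -26 + (3*49)*50 = -26 + 147*50 = -26 + 7350 = 7324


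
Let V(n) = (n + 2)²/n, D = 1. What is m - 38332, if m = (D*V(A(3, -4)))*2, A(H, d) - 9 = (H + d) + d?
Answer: -38314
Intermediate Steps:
A(H, d) = 9 + H + 2*d (A(H, d) = 9 + ((H + d) + d) = 9 + (H + 2*d) = 9 + H + 2*d)
V(n) = (2 + n)²/n
m = 18 (m = (1*((2 + (9 + 3 + 2*(-4)))²/(9 + 3 + 2*(-4))))*2 = (1*((2 + (9 + 3 - 8))²/(9 + 3 - 8)))*2 = (1*((2 + 4)²/4))*2 = (1*((¼)*6²))*2 = (1*((¼)*36))*2 = (1*9)*2 = 9*2 = 18)
m - 38332 = 18 - 38332 = -38314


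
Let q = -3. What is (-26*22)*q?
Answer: 1716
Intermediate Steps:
(-26*22)*q = -26*22*(-3) = -572*(-3) = 1716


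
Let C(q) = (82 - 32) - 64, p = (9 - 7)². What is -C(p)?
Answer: 14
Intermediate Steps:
p = 4 (p = 2² = 4)
C(q) = -14 (C(q) = 50 - 64 = -14)
-C(p) = -1*(-14) = 14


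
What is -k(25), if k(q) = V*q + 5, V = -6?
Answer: 145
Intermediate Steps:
k(q) = 5 - 6*q (k(q) = -6*q + 5 = 5 - 6*q)
-k(25) = -(5 - 6*25) = -(5 - 150) = -1*(-145) = 145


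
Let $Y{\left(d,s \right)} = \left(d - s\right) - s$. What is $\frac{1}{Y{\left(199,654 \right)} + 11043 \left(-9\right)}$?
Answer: $- \frac{1}{100496} \approx -9.9506 \cdot 10^{-6}$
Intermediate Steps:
$Y{\left(d,s \right)} = d - 2 s$
$\frac{1}{Y{\left(199,654 \right)} + 11043 \left(-9\right)} = \frac{1}{\left(199 - 1308\right) + 11043 \left(-9\right)} = \frac{1}{\left(199 - 1308\right) - 99387} = \frac{1}{-1109 - 99387} = \frac{1}{-100496} = - \frac{1}{100496}$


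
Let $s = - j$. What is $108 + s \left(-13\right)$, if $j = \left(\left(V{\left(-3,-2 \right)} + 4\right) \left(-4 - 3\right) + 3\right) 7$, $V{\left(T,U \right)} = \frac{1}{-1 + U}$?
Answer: $- \frac{5864}{3} \approx -1954.7$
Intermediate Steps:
$j = - \frac{476}{3}$ ($j = \left(\left(\frac{1}{-1 - 2} + 4\right) \left(-4 - 3\right) + 3\right) 7 = \left(\left(\frac{1}{-3} + 4\right) \left(-7\right) + 3\right) 7 = \left(\left(- \frac{1}{3} + 4\right) \left(-7\right) + 3\right) 7 = \left(\frac{11}{3} \left(-7\right) + 3\right) 7 = \left(- \frac{77}{3} + 3\right) 7 = \left(- \frac{68}{3}\right) 7 = - \frac{476}{3} \approx -158.67$)
$s = \frac{476}{3}$ ($s = \left(-1\right) \left(- \frac{476}{3}\right) = \frac{476}{3} \approx 158.67$)
$108 + s \left(-13\right) = 108 + \frac{476}{3} \left(-13\right) = 108 - \frac{6188}{3} = - \frac{5864}{3}$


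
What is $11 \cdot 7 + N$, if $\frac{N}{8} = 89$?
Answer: $789$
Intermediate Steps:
$N = 712$ ($N = 8 \cdot 89 = 712$)
$11 \cdot 7 + N = 11 \cdot 7 + 712 = 77 + 712 = 789$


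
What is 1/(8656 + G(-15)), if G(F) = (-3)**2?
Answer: 1/8665 ≈ 0.00011541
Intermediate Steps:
G(F) = 9
1/(8656 + G(-15)) = 1/(8656 + 9) = 1/8665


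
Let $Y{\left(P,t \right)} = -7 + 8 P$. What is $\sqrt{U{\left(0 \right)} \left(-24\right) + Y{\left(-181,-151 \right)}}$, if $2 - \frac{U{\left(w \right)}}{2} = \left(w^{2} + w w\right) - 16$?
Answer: $i \sqrt{2319} \approx 48.156 i$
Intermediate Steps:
$U{\left(w \right)} = 36 - 4 w^{2}$ ($U{\left(w \right)} = 4 - 2 \left(\left(w^{2} + w w\right) - 16\right) = 4 - 2 \left(\left(w^{2} + w^{2}\right) - 16\right) = 4 - 2 \left(2 w^{2} - 16\right) = 4 - 2 \left(-16 + 2 w^{2}\right) = 4 - \left(-32 + 4 w^{2}\right) = 36 - 4 w^{2}$)
$\sqrt{U{\left(0 \right)} \left(-24\right) + Y{\left(-181,-151 \right)}} = \sqrt{\left(36 - 4 \cdot 0^{2}\right) \left(-24\right) + \left(-7 + 8 \left(-181\right)\right)} = \sqrt{\left(36 - 0\right) \left(-24\right) - 1455} = \sqrt{\left(36 + 0\right) \left(-24\right) - 1455} = \sqrt{36 \left(-24\right) - 1455} = \sqrt{-864 - 1455} = \sqrt{-2319} = i \sqrt{2319}$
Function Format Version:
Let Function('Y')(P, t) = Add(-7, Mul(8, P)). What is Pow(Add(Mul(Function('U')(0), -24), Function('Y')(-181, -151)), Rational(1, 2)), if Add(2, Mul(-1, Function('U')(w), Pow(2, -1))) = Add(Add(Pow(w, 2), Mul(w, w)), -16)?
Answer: Mul(I, Pow(2319, Rational(1, 2))) ≈ Mul(48.156, I)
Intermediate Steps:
Function('U')(w) = Add(36, Mul(-4, Pow(w, 2))) (Function('U')(w) = Add(4, Mul(-2, Add(Add(Pow(w, 2), Mul(w, w)), -16))) = Add(4, Mul(-2, Add(Add(Pow(w, 2), Pow(w, 2)), -16))) = Add(4, Mul(-2, Add(Mul(2, Pow(w, 2)), -16))) = Add(4, Mul(-2, Add(-16, Mul(2, Pow(w, 2))))) = Add(4, Add(32, Mul(-4, Pow(w, 2)))) = Add(36, Mul(-4, Pow(w, 2))))
Pow(Add(Mul(Function('U')(0), -24), Function('Y')(-181, -151)), Rational(1, 2)) = Pow(Add(Mul(Add(36, Mul(-4, Pow(0, 2))), -24), Add(-7, Mul(8, -181))), Rational(1, 2)) = Pow(Add(Mul(Add(36, Mul(-4, 0)), -24), Add(-7, -1448)), Rational(1, 2)) = Pow(Add(Mul(Add(36, 0), -24), -1455), Rational(1, 2)) = Pow(Add(Mul(36, -24), -1455), Rational(1, 2)) = Pow(Add(-864, -1455), Rational(1, 2)) = Pow(-2319, Rational(1, 2)) = Mul(I, Pow(2319, Rational(1, 2)))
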